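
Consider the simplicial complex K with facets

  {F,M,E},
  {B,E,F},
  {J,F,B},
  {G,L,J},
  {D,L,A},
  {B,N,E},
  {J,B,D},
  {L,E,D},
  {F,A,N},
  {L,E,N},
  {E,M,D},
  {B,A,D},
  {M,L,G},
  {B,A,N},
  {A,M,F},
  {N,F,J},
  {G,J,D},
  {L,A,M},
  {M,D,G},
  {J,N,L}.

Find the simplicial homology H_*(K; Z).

Fix the vertex order A < B < D < E < F < G < J < L < M < N and write every simplex with vertices in increasing order. Then dim K = 2 and the simplices of K are:

  0-simplices (10): A, B, D, E, F, G, J, L, M, N
  1-simplices (30): AB, AD, AF, AL, AM, AN, BD, BE, BF, BJ, BN, DE, DG, DJ, DL, DM, EF, EL, EM, EN, FJ, FM, FN, GJ, GL, GM, JL, JN, LM, LN
  2-simplices (20): ABD, ABN, ADL, AFM, AFN, ALM, BDJ, BEF, BEN, BFJ, DEL, DEM, DGJ, DGM, EFM, ELN, FJN, GJL, GLM, JLN

Hence C_0 ≅ Z^10, C_1 ≅ Z^30, C_2 ≅ Z^20.

∂_1: C_1 → C_0 is given by ∂[p,q] = [q] − [p]. For instance
  ∂LM = M − L.
The resulting 10×30 matrix has rank 9, and its Smith normal form has invariant factors (1,1,1,1,1,1,1,1,1).

Boundary ∂_2: C_2 → C_1 maps a triangle to the signed sum of its edges. For instance
  ∂FJN = JN − FN + FJ,
  ∂BFJ = FJ − BJ + BF.
As a 30×20 matrix over Z this has rank 20, with invariant factors (1,1,1,1,1,1,1,1,1,1,1,1,1,1,1,1,1,1,1,2).

Now H_k = ker ∂_k / im ∂_{k+1}, so:

  H_0: rank C_0 − rank ∂_1 = 10 − 9 = 1, and the invariant factors of ∂_1 are all 1, so H_0 = Z.
  H_1: rank ker ∂_1 − rank ∂_2 = (30 − 9) − 20 = 1, and ∂_2 has invariant factor 2 > 1, so H_1 = Z ⊕ Z/2.
  H_2: rank ker ∂_2 − rank ∂_3 = (20 − 20) − 0 = 0, and there is no ∂_3, so H_2 = 0.

H_0 ≅ Z,  H_1 ≅ Z ⊕ Z/2,  H_2 = 0.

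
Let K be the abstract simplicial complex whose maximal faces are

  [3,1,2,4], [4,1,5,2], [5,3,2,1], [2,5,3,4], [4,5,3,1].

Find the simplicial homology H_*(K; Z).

H_0 = Z,  H_1 = 0,  H_2 = 0,  H_3 = Z.

Take the total order 1 < 2 < 3 < 4 < 5 on the vertex set. Then K (dimension 3) consists of the simplices:

  0-simplices (5): [1], [2], [3], [4], [5]
  1-simplices (10): [1,2], [1,3], [1,4], [1,5], [2,3], [2,4], [2,5], [3,4], [3,5], [4,5]
  2-simplices (10): [1,2,3], [1,2,4], [1,2,5], [1,3,4], [1,3,5], [1,4,5], [2,3,4], [2,3,5], [2,4,5], [3,4,5]
  3-simplices (5): [1,2,3,4], [1,2,3,5], [1,2,4,5], [1,3,4,5], [2,3,4,5]

so the chain groups are C_0 ≅ Z^5, C_1 ≅ Z^10, C_2 ≅ Z^10, C_3 ≅ Z^5.

Boundary ∂_1: C_1 → C_0 maps an edge to its endpoints' difference, ∂[p,q] = q − p. For instance
  ∂[2,5] = [5] − [2].
The 5×10 boundary matrix has rank 4 and Smith normal form diag(1,1,1,1).

The boundary map ∂_2: C_2 → C_1 sends each 2-simplex [p,q,r] to [q,r] − [p,r] + [p,q]. For instance
  ∂[1,2,4] = [2,4] − [1,4] + [1,2],
  ∂[1,4,5] = [4,5] − [1,5] + [1,4].
This gives a 10×10 integer matrix of rank 6; reducing to Smith normal form yields diagonal entries (1,1,1,1,1,1).

The boundary map ∂_3: C_3 → C_2 sends each 3-simplex σ to the alternating sum Σ_i (−1)^i (σ with its i-th vertex removed). For instance
  ∂[2,3,4,5] = [3,4,5] − [2,4,5] + [2,3,5] − [2,3,4],
  ∂[1,2,3,4] = [2,3,4] − [1,3,4] + [1,2,4] − [1,2,3].
The resulting 10×5 matrix has rank 4, and its Smith normal form has invariant factors (1,1,1,1).

Computing H_k = (kernel of ∂_k) / (image of ∂_{k+1}):

  H_0: rank C_0 − rank ∂_1 = 5 − 4 = 1, and the invariant factors of ∂_1 are all 1, so H_0 = Z.
  H_1: rank ker ∂_1 − rank ∂_2 = (10 − 4) − 6 = 0, and the invariant factors of ∂_2 are all 1, so H_1 = 0.
  H_2: rank ker ∂_2 − rank ∂_3 = (10 − 6) − 4 = 0, and the invariant factors of ∂_3 are all 1, so H_2 = 0.
  H_3: rank ker ∂_3 − rank ∂_4 = (5 − 4) − 0 = 1, and there is no ∂_4, so H_3 = Z.

(K is a triangulation of the 3-sphere S^3.)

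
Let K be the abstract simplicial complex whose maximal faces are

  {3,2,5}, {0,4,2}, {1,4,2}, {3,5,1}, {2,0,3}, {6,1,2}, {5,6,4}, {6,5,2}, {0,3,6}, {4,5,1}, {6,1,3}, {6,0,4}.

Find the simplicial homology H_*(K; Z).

Order the vertices as 0 < 1 < 2 < 3 < 4 < 5 < 6. Listing each simplex with vertices in this order, K has dimension 2 with simplices:

  0-simplices (7): [0], [1], [2], [3], [4], [5], [6]
  1-simplices (18): [0,2], [0,3], [0,4], [0,6], [1,2], [1,3], [1,4], [1,5], [1,6], [2,3], [2,4], [2,5], [2,6], [3,5], [3,6], [4,5], [4,6], [5,6]
  2-simplices (12): [0,2,3], [0,2,4], [0,3,6], [0,4,6], [1,2,4], [1,2,6], [1,3,5], [1,3,6], [1,4,5], [2,3,5], [2,5,6], [4,5,6]

so the chain groups are C_0 ≅ Z^7, C_1 ≅ Z^18, C_2 ≅ Z^12.

∂_1: C_1 → C_0 sends each edge [p,q] (with p < q) to q − p. For instance
  ∂[0,2] = [2] − [0].
The resulting 7×18 matrix has rank 6, and its Smith normal form has invariant factors (1,1,1,1,1,1).

Boundary ∂_2: C_2 → C_1 acts by ∂[p,q,r] = [q,r] − [p,r] + [p,q]. For instance
  ∂[1,2,4] = [2,4] − [1,4] + [1,2],
  ∂[2,3,5] = [3,5] − [2,5] + [2,3].
The resulting 18×12 matrix has rank 12, and its Smith normal form has invariant factors (1,1,1,1,1,1,1,1,1,1,1,2).

Now H_k = ker ∂_k / im ∂_{k+1}, so:

  H_0: rank C_0 − rank ∂_1 = 7 − 6 = 1, and the invariant factors of ∂_1 are all 1, so H_0 = Z.
  H_1: rank ker ∂_1 − rank ∂_2 = (18 − 6) − 12 = 0, and ∂_2 has invariant factor 2 > 1, so H_1 = Z/2Z.
  H_2: rank ker ∂_2 − rank ∂_3 = (12 − 12) − 0 = 0, and there is no ∂_3, so H_2 = 0.

As a check, the Euler characteristic is 7 − 18 + 12 = 1, which agrees with 1 − 0 + 0 = 1.

H_0 = Z,  H_1 = Z/2Z,  H_2 = 0.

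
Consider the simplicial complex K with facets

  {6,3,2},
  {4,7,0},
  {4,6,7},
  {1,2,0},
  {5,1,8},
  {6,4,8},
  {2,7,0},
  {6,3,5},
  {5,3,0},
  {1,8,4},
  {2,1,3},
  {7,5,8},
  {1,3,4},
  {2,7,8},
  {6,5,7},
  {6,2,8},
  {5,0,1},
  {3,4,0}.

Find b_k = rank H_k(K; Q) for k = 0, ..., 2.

We work with the vertex ordering 0 < 1 < 2 < 3 < 4 < 5 < 6 < 7 < 8. The simplices of K, each written with vertices in increasing order, are:

  0-simplices (9): [0], [1], [2], [3], [4], [5], [6], [7], [8]
  1-simplices (27): (27 of them)
  2-simplices (18): [0,1,2], [0,1,5], [0,2,7], [0,3,4], [0,3,5], [0,4,7], [1,2,3], [1,3,4], [1,4,8], [1,5,8], [2,3,6], [2,6,8], [2,7,8], [3,5,6], [4,6,7], [4,6,8], [5,6,7], [5,7,8]

so the chain groups are C_0 ≅ Z^9, C_1 ≅ Z^27, C_2 ≅ Z^18.

The boundary map ∂_1: C_1 → C_0 is given by ∂[p,q] = [q] − [p]. For instance
  ∂[1,3] = [3] − [1].
This gives a 9×27 integer matrix of rank 8; reducing to Smith normal form yields diagonal entries (1,1,1,1,1,1,1,1).

Boundary ∂_2: C_2 → C_1 sends each 2-simplex [p,q,r] to [q,r] − [p,r] + [p,q]. For instance
  ∂[3,5,6] = [5,6] − [3,6] + [3,5],
  ∂[4,6,7] = [6,7] − [4,7] + [4,6].
The resulting 27×18 matrix has rank 18, and its Smith normal form has invariant factors (1,1,1,1,1,1,1,1,1,1,1,1,1,1,1,1,1,2).

Reading off H_k = ker ∂_k / im ∂_{k+1}:

  H_0: rank C_0 − rank ∂_1 = 9 − 8 = 1, and the invariant factors of ∂_1 are all 1, so H_0 = Z.
  H_1: rank ker ∂_1 − rank ∂_2 = (27 − 8) − 18 = 1, and ∂_2 has invariant factor 2 > 1, so H_1 = Z ⊕ Z/2.
  H_2: rank ker ∂_2 − rank ∂_3 = (18 − 18) − 0 = 0, and there is no ∂_3, so H_2 = 0.

Hence the Betti numbers are b_0 = 1, b_1 = 1, b_2 = 0.

b_0 = 1, b_1 = 1, b_2 = 0.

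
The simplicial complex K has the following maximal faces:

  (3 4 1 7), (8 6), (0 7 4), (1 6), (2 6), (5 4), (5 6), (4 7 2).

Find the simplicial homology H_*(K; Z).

H_0 = Z,  H_1 = Z^2,  H_2 = 0,  H_3 = 0.

We work with the vertex ordering 0 < 1 < 2 < 3 < 4 < 5 < 6 < 7 < 8. The simplices of K, each written with vertices in increasing order, are:

  0-simplices (9): [0], [1], [2], [3], [4], [5], [6], [7], [8]
  1-simplices (15): [0,4], [0,7], [1,3], [1,4], [1,6], [1,7], [2,4], [2,6], [2,7], [3,4], [3,7], [4,5], [4,7], [5,6], [6,8]
  2-simplices (6): [0,4,7], [1,3,4], [1,3,7], [1,4,7], [2,4,7], [3,4,7]
  3-simplices (1): [1,3,4,7]

so the chain groups are C_0 ≅ Z^9, C_1 ≅ Z^15, C_2 ≅ Z^6, C_3 ≅ Z^1.

Boundary ∂_1: C_1 → C_0 maps an edge to its endpoints' difference, ∂[p,q] = q − p. For instance
  ∂[2,7] = [7] − [2].
The 9×15 boundary matrix has rank 8 and Smith normal form diag(1,1,1,1,1,1,1,1).

Boundary ∂_2: C_2 → C_1 acts by ∂[p,q,r] = [q,r] − [p,r] + [p,q]. For instance
  ∂[0,4,7] = [4,7] − [0,7] + [0,4],
  ∂[3,4,7] = [4,7] − [3,7] + [3,4].
The resulting 15×6 matrix has rank 5, and its Smith normal form has invariant factors (1,1,1,1,1).

Boundary ∂_3: C_3 → C_2 sends each 3-simplex σ to the alternating sum Σ_i (−1)^i (σ with its i-th vertex removed). For instance
  ∂[1,3,4,7] = [3,4,7] − [1,4,7] + [1,3,7] − [1,3,4].
This gives a 6×1 integer matrix of rank 1; reducing to Smith normal form yields diagonal entries (1).

Computing H_k = (kernel of ∂_k) / (image of ∂_{k+1}):

  H_0: rank C_0 − rank ∂_1 = 9 − 8 = 1, and the invariant factors of ∂_1 are all 1, so H_0 ≅ Z.
  H_1: rank ker ∂_1 − rank ∂_2 = (15 − 8) − 5 = 2, and the invariant factors of ∂_2 are all 1, so H_1 ≅ Z^2.
  H_2: rank ker ∂_2 − rank ∂_3 = (6 − 5) − 1 = 0, and the invariant factors of ∂_3 are all 1, so H_2 ≅ 0.
  H_3: rank ker ∂_3 − rank ∂_4 = (1 − 1) − 0 = 0, and there is no ∂_4, so H_3 ≅ 0.

As a check, the Euler characteristic is 9 − 15 + 6 − 1 = -1, which agrees with 1 − 2 + 0 − 0 = -1.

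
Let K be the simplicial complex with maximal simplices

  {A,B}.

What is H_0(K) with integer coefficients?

Take the total order A < B on the vertex set. Then K (dimension 1) consists of the simplices:

  0-simplices (2): A, B
  1-simplices (1): AB

so the chain groups are C_0 ≅ Z^2, C_1 ≅ Z^1.

The boundary map ∂_1: C_1 → C_0 maps an edge to its endpoints' difference, ∂[p,q] = q − p. For instance
  ∂AB = B − A.
The 2×1 boundary matrix has rank 1 and Smith normal form diag(1).

From H_k ≅ ker(∂_k) / im(∂_{k+1}) we obtain:

  H_0: rank C_0 − rank ∂_1 = 2 − 1 = 1, and the invariant factors of ∂_1 are all 1, so H_0 ≅ Z.

H_0 ≅ Z.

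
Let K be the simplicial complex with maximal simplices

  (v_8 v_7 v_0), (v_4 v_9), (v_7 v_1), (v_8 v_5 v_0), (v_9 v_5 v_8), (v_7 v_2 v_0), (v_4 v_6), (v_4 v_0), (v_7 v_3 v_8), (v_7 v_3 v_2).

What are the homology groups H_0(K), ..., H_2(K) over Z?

H_0 ≅ Z,  H_1 ≅ Z,  H_2 = 0.

Order the vertices as v_0 < v_1 < v_2 < v_3 < v_4 < v_5 < v_6 < v_7 < v_8 < v_9. Listing each simplex with vertices in this order, K has dimension 2 with simplices:

  0-simplices (10): [v_0], [v_1], [v_2], [v_3], [v_4], [v_5], [v_6], [v_7], [v_8], [v_9]
  1-simplices (16): (16 of them)
  2-simplices (6): [v_0,v_2,v_7], [v_0,v_5,v_8], [v_0,v_7,v_8], [v_2,v_3,v_7], [v_3,v_7,v_8], [v_5,v_8,v_9]

Hence C_0 ≅ Z^10, C_1 ≅ Z^16, C_2 ≅ Z^6.

∂_1: C_1 → C_0 maps an edge to its endpoints' difference, ∂[p,q] = q − p.
This gives a 10×16 integer matrix of rank 9; reducing to Smith normal form yields diagonal entries (1,1,1,1,1,1,1,1,1).

Boundary ∂_2: C_2 → C_1 sends each 2-simplex [p,q,r] to [q,r] − [p,r] + [p,q]. For instance
  ∂[v_0,v_2,v_7] = [v_2,v_7] − [v_0,v_7] + [v_0,v_2],
  ∂[v_0,v_7,v_8] = [v_7,v_8] − [v_0,v_8] + [v_0,v_7].
The resulting 16×6 matrix has rank 6, and its Smith normal form has invariant factors (1,1,1,1,1,1).

Computing H_k = (kernel of ∂_k) / (image of ∂_{k+1}):

  H_0: rank C_0 − rank ∂_1 = 10 − 9 = 1, and the invariant factors of ∂_1 are all 1, so H_0 ≅ Z.
  H_1: rank ker ∂_1 − rank ∂_2 = (16 − 9) − 6 = 1, and the invariant factors of ∂_2 are all 1, so H_1 ≅ Z.
  H_2: rank ker ∂_2 − rank ∂_3 = (6 − 6) − 0 = 0, and there is no ∂_3, so H_2 ≅ 0.

As a check, the Euler characteristic is 10 − 16 + 6 = 0, which agrees with 1 − 1 + 0 = 0.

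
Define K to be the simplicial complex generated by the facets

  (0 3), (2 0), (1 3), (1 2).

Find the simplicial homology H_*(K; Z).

Order the vertices as 0 < 1 < 2 < 3. Listing each simplex with vertices in this order, K has dimension 1 with simplices:

  0-simplices (4): [0], [1], [2], [3]
  1-simplices (4): [0,2], [0,3], [1,2], [1,3]

giving chain groups C_0 ≅ Z^4, C_1 ≅ Z^4.

Boundary ∂_1: C_1 → C_0 sends each edge [p,q] (with p < q) to q − p. For instance
  ∂[0,2] = [2] − [0].
The resulting 4×4 matrix has rank 3, and its Smith normal form has invariant factors (1,1,1).

Computing H_k = (kernel of ∂_k) / (image of ∂_{k+1}):

  H_0: rank C_0 − rank ∂_1 = 4 − 3 = 1, and the invariant factors of ∂_1 are all 1, so H_0 = Z.
  H_1: rank ker ∂_1 − rank ∂_2 = (4 − 3) − 0 = 1, and there is no ∂_2, so H_1 = Z.

H_0 = Z,  H_1 = Z.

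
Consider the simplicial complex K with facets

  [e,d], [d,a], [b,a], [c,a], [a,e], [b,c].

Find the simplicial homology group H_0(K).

H_0 = Z.

We work with the vertex ordering a < b < c < d < e. The simplices of K, each written with vertices in increasing order, are:

  0-simplices (5): a, b, c, d, e
  1-simplices (6): ab, ac, ad, ae, bc, de

so the chain groups are C_0 ≅ Z^5, C_1 ≅ Z^6.

The boundary map ∂_1: C_1 → C_0 sends each edge [p,q] (with p < q) to q − p. For instance
  ∂ac = c − a.
The 5×6 boundary matrix has rank 4 and Smith normal form diag(1,1,1,1).

Computing H_k = (kernel of ∂_k) / (image of ∂_{k+1}):

  H_0: rank C_0 − rank ∂_1 = 5 − 4 = 1, and the invariant factors of ∂_1 are all 1, so H_0 ≅ Z.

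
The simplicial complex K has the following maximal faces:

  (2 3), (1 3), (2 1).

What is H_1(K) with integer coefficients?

H_1 ≅ Z.

Order the vertices as 1 < 2 < 3. Listing each simplex with vertices in this order, K has dimension 1 with simplices:

  0-simplices (3): [1], [2], [3]
  1-simplices (3): [1,2], [1,3], [2,3]

so the chain groups are C_0 ≅ Z^3, C_1 ≅ Z^3.

∂_1: C_1 → C_0 maps an edge to its endpoints' difference, ∂[p,q] = q − p. For instance
  ∂[2,3] = [3] − [2].
This gives a 3×3 integer matrix of rank 2; reducing to Smith normal form yields diagonal entries (1,1).

Computing H_k = (kernel of ∂_k) / (image of ∂_{k+1}):

  H_1: rank ker ∂_1 − rank ∂_2 = (3 − 2) − 0 = 1, and there is no ∂_2, so H_1 = Z.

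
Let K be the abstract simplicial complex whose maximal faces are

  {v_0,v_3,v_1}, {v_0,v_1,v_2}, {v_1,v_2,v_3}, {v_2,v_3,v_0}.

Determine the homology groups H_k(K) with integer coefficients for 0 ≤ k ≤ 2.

Fix the vertex order v_0 < v_1 < v_2 < v_3 and write every simplex with vertices in increasing order. Then dim K = 2 and the simplices of K are:

  0-simplices (4): [v_0], [v_1], [v_2], [v_3]
  1-simplices (6): [v_0,v_1], [v_0,v_2], [v_0,v_3], [v_1,v_2], [v_1,v_3], [v_2,v_3]
  2-simplices (4): [v_0,v_1,v_2], [v_0,v_1,v_3], [v_0,v_2,v_3], [v_1,v_2,v_3]

so the chain groups are C_0 ≅ Z^4, C_1 ≅ Z^6, C_2 ≅ Z^4.

Boundary ∂_1: C_1 → C_0 sends each edge [p,q] (with p < q) to q − p. For instance
  ∂[v_0,v_1] = [v_1] − [v_0].
The 4×6 boundary matrix has rank 3 and Smith normal form diag(1,1,1).

Boundary ∂_2: C_2 → C_1 sends each 2-simplex [p,q,r] to [q,r] − [p,r] + [p,q]. For instance
  ∂[v_0,v_1,v_3] = [v_1,v_3] − [v_0,v_3] + [v_0,v_1],
  ∂[v_1,v_2,v_3] = [v_2,v_3] − [v_1,v_3] + [v_1,v_2].
This gives a 6×4 integer matrix of rank 3; reducing to Smith normal form yields diagonal entries (1,1,1).

Now H_k = ker ∂_k / im ∂_{k+1}, so:

  H_0: rank C_0 − rank ∂_1 = 4 − 3 = 1, and the invariant factors of ∂_1 are all 1, so H_0 = Z.
  H_1: rank ker ∂_1 − rank ∂_2 = (6 − 3) − 3 = 0, and the invariant factors of ∂_2 are all 1, so H_1 = 0.
  H_2: rank ker ∂_2 − rank ∂_3 = (4 − 3) − 0 = 1, and there is no ∂_3, so H_2 = Z.

(K is a triangulation of the 2-sphere S^2.)

H_0 ≅ Z,  H_1 = 0,  H_2 ≅ Z.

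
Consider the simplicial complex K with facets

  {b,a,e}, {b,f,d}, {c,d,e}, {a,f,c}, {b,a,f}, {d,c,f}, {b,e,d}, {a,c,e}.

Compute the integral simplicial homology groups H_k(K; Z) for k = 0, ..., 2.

H_0 ≅ Z,  H_1 = 0,  H_2 ≅ Z.

Fix the vertex order a < b < c < d < e < f and write every simplex with vertices in increasing order. Then dim K = 2 and the simplices of K are:

  0-simplices (6): a, b, c, d, e, f
  1-simplices (12): ab, ac, ae, af, bd, be, bf, cd, ce, cf, de, df
  2-simplices (8): abe, abf, ace, acf, bde, bdf, cde, cdf

giving chain groups C_0 ≅ Z^6, C_1 ≅ Z^12, C_2 ≅ Z^8.

The boundary map ∂_1: C_1 → C_0 is given by ∂[p,q] = [q] − [p].
As a 6×12 matrix over Z this has rank 5, with invariant factors (1,1,1,1,1).

∂_2: C_2 → C_1 maps a triangle to the signed sum of its edges. For instance
  ∂bdf = df − bf + bd,
  ∂cdf = df − cf + cd.
This gives a 12×8 integer matrix of rank 7; reducing to Smith normal form yields diagonal entries (1,1,1,1,1,1,1).

Computing H_k = (kernel of ∂_k) / (image of ∂_{k+1}):

  H_0: rank C_0 − rank ∂_1 = 6 − 5 = 1, and the invariant factors of ∂_1 are all 1, so H_0 ≅ Z.
  H_1: rank ker ∂_1 − rank ∂_2 = (12 − 5) − 7 = 0, and the invariant factors of ∂_2 are all 1, so H_1 ≅ 0.
  H_2: rank ker ∂_2 − rank ∂_3 = (8 − 7) − 0 = 1, and there is no ∂_3, so H_2 ≅ Z.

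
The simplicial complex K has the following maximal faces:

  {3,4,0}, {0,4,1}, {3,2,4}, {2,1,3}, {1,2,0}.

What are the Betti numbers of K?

b_0 = 1, b_1 = 1, b_2 = 0.

K has 5 vertices, 10 edges, 5 triangles.
rank ∂_0 = 0, rank ∂_1 = 4 ⇒ b_0 = 5 − 0 − 4 = 1; all invariant factors of ∂_1 are 1 so no torsion. So H_0 = Z.
rank ∂_1 = 4, rank ∂_2 = 5 ⇒ b_1 = 10 − 4 − 5 = 1; all invariant factors of ∂_2 are 1 so no torsion. So H_1 = Z.
rank ∂_2 = 5, rank ∂_3 = 0 ⇒ b_2 = 5 − 5 − 0 = 0. So H_2 = 0.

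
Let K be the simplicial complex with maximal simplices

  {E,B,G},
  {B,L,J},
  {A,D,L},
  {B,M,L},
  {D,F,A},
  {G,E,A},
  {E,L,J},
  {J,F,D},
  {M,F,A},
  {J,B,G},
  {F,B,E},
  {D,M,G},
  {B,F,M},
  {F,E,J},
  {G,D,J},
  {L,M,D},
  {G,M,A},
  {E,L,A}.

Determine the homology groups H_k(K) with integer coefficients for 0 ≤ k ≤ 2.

H_0 ≅ Z,  H_1 ≅ Z ⊕ Z/2Z,  H_2 = 0.

Order the vertices as A < B < D < E < F < G < J < L < M. Listing each simplex with vertices in this order, K has dimension 2 with simplices:

  0-simplices (9): A, B, D, E, F, G, J, L, M
  1-simplices (27): AD, AE, AF, AG, AL, AM, BE, BF, BG, BJ, BL, BM, DF, DG, DJ, DL, DM, EF, EG, EJ, EL, FJ, FM, GJ, GM, JL, LM
  2-simplices (18): ADF, ADL, AEG, AEL, AFM, AGM, BEF, BEG, BFM, BGJ, BJL, BLM, DFJ, DGJ, DGM, DLM, EFJ, EJL

so the chain groups are C_0 ≅ Z^9, C_1 ≅ Z^27, C_2 ≅ Z^18.

∂_1: C_1 → C_0 maps an edge to its endpoints' difference, ∂[p,q] = q − p. For instance
  ∂DM = M − D.
As a 9×27 matrix over Z this has rank 8, with invariant factors (1,1,1,1,1,1,1,1).

Boundary ∂_2: C_2 → C_1 sends each 2-simplex [p,q,r] to [q,r] − [p,r] + [p,q]. For instance
  ∂BLM = LM − BM + BL,
  ∂ADF = DF − AF + AD.
The resulting 27×18 matrix has rank 18, and its Smith normal form has invariant factors (1,1,1,1,1,1,1,1,1,1,1,1,1,1,1,1,1,2).

From H_k ≅ ker(∂_k) / im(∂_{k+1}) we obtain:

  H_0: rank C_0 − rank ∂_1 = 9 − 8 = 1, and the invariant factors of ∂_1 are all 1, so H_0 = Z.
  H_1: rank ker ∂_1 − rank ∂_2 = (27 − 8) − 18 = 1, and ∂_2 has invariant factor 2 > 1, so H_1 = Z ⊕ Z/2Z.
  H_2: rank ker ∂_2 − rank ∂_3 = (18 − 18) − 0 = 0, and there is no ∂_3, so H_2 = 0.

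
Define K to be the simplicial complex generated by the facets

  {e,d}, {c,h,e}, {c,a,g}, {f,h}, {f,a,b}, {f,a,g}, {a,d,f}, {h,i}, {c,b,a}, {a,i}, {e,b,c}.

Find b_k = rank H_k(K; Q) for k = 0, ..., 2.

We work with the vertex ordering a < b < c < d < e < f < g < h < i. The simplices of K, each written with vertices in increasing order, are:

  0-simplices (9): a, b, c, d, e, f, g, h, i
  1-simplices (18): ab, ac, ad, af, ag, ai, bc, be, bf, ce, cg, ch, de, df, eh, fg, fh, hi
  2-simplices (7): abc, abf, acg, adf, afg, bce, ceh

so the chain groups are C_0 ≅ Z^9, C_1 ≅ Z^18, C_2 ≅ Z^7.

Boundary ∂_1: C_1 → C_0 sends each edge [p,q] (with p < q) to q − p. For instance
  ∂ce = e − c.
The resulting 9×18 matrix has rank 8, and its Smith normal form has invariant factors (1,1,1,1,1,1,1,1).

Boundary ∂_2: C_2 → C_1 acts by ∂[p,q,r] = [q,r] − [p,r] + [p,q]. For instance
  ∂ceh = eh − ch + ce,
  ∂abf = bf − af + ab.
The 18×7 boundary matrix has rank 7 and Smith normal form diag(1,1,1,1,1,1,1).

Computing H_k = (kernel of ∂_k) / (image of ∂_{k+1}):

  H_0: rank C_0 − rank ∂_1 = 9 − 8 = 1, and the invariant factors of ∂_1 are all 1, so H_0 ≅ Z.
  H_1: rank ker ∂_1 − rank ∂_2 = (18 − 8) − 7 = 3, and the invariant factors of ∂_2 are all 1, so H_1 ≅ Z^3.
  H_2: rank ker ∂_2 − rank ∂_3 = (7 − 7) − 0 = 0, and there is no ∂_3, so H_2 ≅ 0.

As a check, the Euler characteristic is 9 − 18 + 7 = -2, which agrees with 1 − 3 + 0 = -2.

Hence the Betti numbers are b_0 = 1, b_1 = 3, b_2 = 0.

b_0 = 1, b_1 = 3, b_2 = 0.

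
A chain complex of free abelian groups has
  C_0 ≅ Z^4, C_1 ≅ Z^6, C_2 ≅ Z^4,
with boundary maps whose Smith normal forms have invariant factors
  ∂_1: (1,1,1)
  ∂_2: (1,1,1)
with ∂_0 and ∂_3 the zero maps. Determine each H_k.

H_0: b_0 = 4 − 0 − 3 = 1; torsion from ∂_1 factors > 1: none. So H_0 = Z.
H_1: b_1 = 6 − 3 − 3 = 0; torsion from ∂_2 factors > 1: none. So H_1 = 0.
H_2: b_2 = 4 − 3 − 0 = 1; torsion from ∂_3 factors > 1: none. So H_2 = Z.

H_0 = Z,  H_1 = 0,  H_2 = Z.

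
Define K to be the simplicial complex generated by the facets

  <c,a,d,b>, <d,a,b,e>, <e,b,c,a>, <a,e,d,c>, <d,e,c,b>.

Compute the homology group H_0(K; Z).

Order the vertices as a < b < c < d < e. Listing each simplex with vertices in this order, K has dimension 3 with simplices:

  0-simplices (5): a, b, c, d, e
  1-simplices (10): ab, ac, ad, ae, bc, bd, be, cd, ce, de
  2-simplices (10): abc, abd, abe, acd, ace, ade, bcd, bce, bde, cde
  3-simplices (5): abcd, abce, abde, acde, bcde

Hence C_0 ≅ Z^5, C_1 ≅ Z^10, C_2 ≅ Z^10, C_3 ≅ Z^5.

∂_1: C_1 → C_0 is given by ∂[p,q] = [q] − [p]. For instance
  ∂ac = c − a.
As a 5×10 matrix over Z this has rank 4, with invariant factors (1,1,1,1).

∂_2: C_2 → C_1 maps a triangle to the signed sum of its edges. For instance
  ∂acd = cd − ad + ac,
  ∂abd = bd − ad + ab.
The resulting 10×10 matrix has rank 6, and its Smith normal form has invariant factors (1,1,1,1,1,1).

Boundary ∂_3: C_3 → C_2 sends each 3-simplex σ to the alternating sum Σ_i (−1)^i (σ with its i-th vertex removed). For instance
  ∂bcde = cde − bde + bce − bcd,
  ∂abce = bce − ace + abe − abc.
The resulting 10×5 matrix has rank 4, and its Smith normal form has invariant factors (1,1,1,1).

Now H_k = ker ∂_k / im ∂_{k+1}, so:

  H_0: rank C_0 − rank ∂_1 = 5 − 4 = 1, and the invariant factors of ∂_1 are all 1, so H_0 = Z.

H_0 = Z.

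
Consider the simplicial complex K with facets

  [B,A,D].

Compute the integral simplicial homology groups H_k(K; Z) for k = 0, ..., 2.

H_0 ≅ Z,  H_1 = 0,  H_2 = 0.

We work with the vertex ordering A < B < D. The simplices of K, each written with vertices in increasing order, are:

  0-simplices (3): A, B, D
  1-simplices (3): AB, AD, BD
  2-simplices (1): ABD

so the chain groups are C_0 ≅ Z^3, C_1 ≅ Z^3, C_2 ≅ Z^1.

The boundary map ∂_1: C_1 → C_0 maps an edge to its endpoints' difference, ∂[p,q] = q − p.
As a 3×3 matrix over Z this has rank 2, with invariant factors (1,1).

∂_2: C_2 → C_1 maps a triangle to the signed sum of its edges. For instance
  ∂ABD = BD − AD + AB.
The 3×1 boundary matrix has rank 1 and Smith normal form diag(1).

Computing H_k = (kernel of ∂_k) / (image of ∂_{k+1}):

  H_0: rank C_0 − rank ∂_1 = 3 − 2 = 1, and the invariant factors of ∂_1 are all 1, so H_0 ≅ Z.
  H_1: rank ker ∂_1 − rank ∂_2 = (3 − 2) − 1 = 0, and the invariant factors of ∂_2 are all 1, so H_1 ≅ 0.
  H_2: rank ker ∂_2 − rank ∂_3 = (1 − 1) − 0 = 0, and there is no ∂_3, so H_2 ≅ 0.

As a check, the Euler characteristic is 3 − 3 + 1 = 1, which agrees with 1 − 0 + 0 = 1.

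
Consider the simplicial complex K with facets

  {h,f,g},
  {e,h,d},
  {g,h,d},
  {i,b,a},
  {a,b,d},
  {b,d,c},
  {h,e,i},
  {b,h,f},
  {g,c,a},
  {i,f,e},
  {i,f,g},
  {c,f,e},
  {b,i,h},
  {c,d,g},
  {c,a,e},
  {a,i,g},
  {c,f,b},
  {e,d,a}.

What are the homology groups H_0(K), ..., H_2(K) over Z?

H_0 ≅ Z,  H_1 ≅ Z × Z/2,  H_2 = 0.

Fix the vertex order a < b < c < d < e < f < g < h < i and write every simplex with vertices in increasing order. Then dim K = 2 and the simplices of K are:

  0-simplices (9): a, b, c, d, e, f, g, h, i
  1-simplices (27): ab, ac, ad, ae, ag, ai, bc, bd, bf, bh, bi, cd, ce, cf, cg, de, dg, dh, ef, eh, ei, fg, fh, fi, gh, gi, hi
  2-simplices (18): abd, abi, ace, acg, ade, agi, bcd, bcf, bfh, bhi, cdg, cef, deh, dgh, efi, ehi, fgh, fgi

Hence C_0 ≅ Z^9, C_1 ≅ Z^27, C_2 ≅ Z^18.

∂_1: C_1 → C_0 maps an edge to its endpoints' difference, ∂[p,q] = q − p.
The resulting 9×27 matrix has rank 8, and its Smith normal form has invariant factors (1,1,1,1,1,1,1,1).

∂_2: C_2 → C_1 acts by ∂[p,q,r] = [q,r] − [p,r] + [p,q]. For instance
  ∂efi = fi − ei + ef,
  ∂dgh = gh − dh + dg.
As a 27×18 matrix over Z this has rank 18, with invariant factors (1,1,1,1,1,1,1,1,1,1,1,1,1,1,1,1,1,2).

Now H_k = ker ∂_k / im ∂_{k+1}, so:

  H_0: rank C_0 − rank ∂_1 = 9 − 8 = 1, and the invariant factors of ∂_1 are all 1, so H_0 ≅ Z.
  H_1: rank ker ∂_1 − rank ∂_2 = (27 − 8) − 18 = 1, and ∂_2 has invariant factor 2 > 1, so H_1 ≅ Z × Z/2.
  H_2: rank ker ∂_2 − rank ∂_3 = (18 − 18) − 0 = 0, and there is no ∂_3, so H_2 ≅ 0.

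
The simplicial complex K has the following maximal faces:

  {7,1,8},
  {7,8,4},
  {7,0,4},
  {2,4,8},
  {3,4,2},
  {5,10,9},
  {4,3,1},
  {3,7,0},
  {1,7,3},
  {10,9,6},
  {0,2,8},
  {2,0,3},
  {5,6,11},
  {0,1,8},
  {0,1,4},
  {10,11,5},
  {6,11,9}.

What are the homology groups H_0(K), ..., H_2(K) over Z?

H_0 ≅ Z^2,  H_1 ≅ Z ⊕ Z/2Z,  H_2 = 0.

Take the total order 0 < 1 < 2 < 3 < 4 < 5 < 6 < 7 < 8 < 9 < 10 < 11 on the vertex set. Then K (dimension 2) consists of the simplices:

  0-simplices (12): [0], [1], [2], [3], [4], [5], [6], [7], [8], [9], [10], [11]
  1-simplices (28): (28 of them)
  2-simplices (17): [0,1,4], [0,1,8], [0,2,3], [0,2,8], [0,3,7], [0,4,7], [1,3,4], [1,3,7], [1,7,8], [2,3,4], [2,4,8], [4,7,8], [5,6,11], [5,9,10], [5,10,11], [6,9,10], [6,9,11]

Hence C_0 ≅ Z^12, C_1 ≅ Z^28, C_2 ≅ Z^17.

The boundary map ∂_1: C_1 → C_0 is given by ∂[p,q] = [q] − [p].
The 12×28 boundary matrix has rank 10 and Smith normal form diag(1,1,1,1,1,1,1,1,1,1).

∂_2: C_2 → C_1 maps a triangle to the signed sum of its edges. For instance
  ∂[1,3,4] = [3,4] − [1,4] + [1,3],
  ∂[5,9,10] = [9,10] − [5,10] + [5,9].
The resulting 28×17 matrix has rank 17, and its Smith normal form has invariant factors (1,1,1,1,1,1,1,1,1,1,1,1,1,1,1,1,2).

Reading off H_k = ker ∂_k / im ∂_{k+1}:

  H_0: rank C_0 − rank ∂_1 = 12 − 10 = 2, and the invariant factors of ∂_1 are all 1, so H_0 = Z^2.
  H_1: rank ker ∂_1 − rank ∂_2 = (28 − 10) − 17 = 1, and ∂_2 has invariant factor 2 > 1, so H_1 = Z ⊕ Z/2Z.
  H_2: rank ker ∂_2 − rank ∂_3 = (17 − 17) − 0 = 0, and there is no ∂_3, so H_2 = 0.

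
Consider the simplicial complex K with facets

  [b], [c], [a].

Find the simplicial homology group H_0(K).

We work with the vertex ordering a < b < c. The simplices of K, each written with vertices in increasing order, are:

  0-simplices (3): a, b, c

Hence C_0 ≅ Z^3.

Computing H_k = (kernel of ∂_k) / (image of ∂_{k+1}):

  H_0: rank C_0 − rank ∂_1 = 3 − 0 = 3, and there is no ∂_1, so H_0 = Z^3.

(K is a triangulation of a set of 3 points.)

H_0 ≅ Z^3.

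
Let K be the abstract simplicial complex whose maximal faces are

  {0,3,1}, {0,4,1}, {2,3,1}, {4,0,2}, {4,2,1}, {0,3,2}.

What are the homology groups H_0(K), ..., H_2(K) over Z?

Fix the vertex order 0 < 1 < 2 < 3 < 4 and write every simplex with vertices in increasing order. Then dim K = 2 and the simplices of K are:

  0-simplices (5): [0], [1], [2], [3], [4]
  1-simplices (9): [0,1], [0,2], [0,3], [0,4], [1,2], [1,3], [1,4], [2,3], [2,4]
  2-simplices (6): [0,1,3], [0,1,4], [0,2,3], [0,2,4], [1,2,3], [1,2,4]

Hence C_0 ≅ Z^5, C_1 ≅ Z^9, C_2 ≅ Z^6.

∂_1: C_1 → C_0 maps an edge to its endpoints' difference, ∂[p,q] = q − p. For instance
  ∂[0,3] = [3] − [0].
The resulting 5×9 matrix has rank 4, and its Smith normal form has invariant factors (1,1,1,1).

Boundary ∂_2: C_2 → C_1 sends each 2-simplex [p,q,r] to [q,r] − [p,r] + [p,q]. For instance
  ∂[0,2,4] = [2,4] − [0,4] + [0,2],
  ∂[1,2,3] = [2,3] − [1,3] + [1,2].
The 9×6 boundary matrix has rank 5 and Smith normal form diag(1,1,1,1,1).

From H_k ≅ ker(∂_k) / im(∂_{k+1}) we obtain:

  H_0: rank C_0 − rank ∂_1 = 5 − 4 = 1, and the invariant factors of ∂_1 are all 1, so H_0 ≅ Z.
  H_1: rank ker ∂_1 − rank ∂_2 = (9 − 4) − 5 = 0, and the invariant factors of ∂_2 are all 1, so H_1 ≅ 0.
  H_2: rank ker ∂_2 − rank ∂_3 = (6 − 5) − 0 = 1, and there is no ∂_3, so H_2 ≅ Z.

As a check, the Euler characteristic is 5 − 9 + 6 = 2, which agrees with 1 − 0 + 1 = 2.
(K is a triangulation of the 2-sphere S^2.)

H_0 ≅ Z,  H_1 = 0,  H_2 ≅ Z.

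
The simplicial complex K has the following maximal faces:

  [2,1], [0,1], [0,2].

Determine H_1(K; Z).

K has 3 vertices, 3 edges.
rank ∂_1 = 2, rank ∂_2 = 0 ⇒ b_1 = 3 − 2 − 0 = 1. So H_1 = Z.

H_1 = Z.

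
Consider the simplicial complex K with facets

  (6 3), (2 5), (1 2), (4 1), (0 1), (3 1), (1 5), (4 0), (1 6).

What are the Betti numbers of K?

We work with the vertex ordering 0 < 1 < 2 < 3 < 4 < 5 < 6. The simplices of K, each written with vertices in increasing order, are:

  0-simplices (7): [0], [1], [2], [3], [4], [5], [6]
  1-simplices (9): [0,1], [0,4], [1,2], [1,3], [1,4], [1,5], [1,6], [2,5], [3,6]

giving chain groups C_0 ≅ Z^7, C_1 ≅ Z^9.

∂_1: C_1 → C_0 sends each edge [p,q] (with p < q) to q − p. For instance
  ∂[1,4] = [4] − [1].
The 7×9 boundary matrix has rank 6 and Smith normal form diag(1,1,1,1,1,1).

From H_k ≅ ker(∂_k) / im(∂_{k+1}) we obtain:

  H_0: rank C_0 − rank ∂_1 = 7 − 6 = 1, and the invariant factors of ∂_1 are all 1, so H_0 ≅ Z.
  H_1: rank ker ∂_1 − rank ∂_2 = (9 − 6) − 0 = 3, and there is no ∂_2, so H_1 ≅ Z^3.

As a check, the Euler characteristic is 7 − 9 = -2, which agrees with 1 − 3 = -2.

Hence the Betti numbers are b_0 = 1, b_1 = 3.

b_0 = 1, b_1 = 3.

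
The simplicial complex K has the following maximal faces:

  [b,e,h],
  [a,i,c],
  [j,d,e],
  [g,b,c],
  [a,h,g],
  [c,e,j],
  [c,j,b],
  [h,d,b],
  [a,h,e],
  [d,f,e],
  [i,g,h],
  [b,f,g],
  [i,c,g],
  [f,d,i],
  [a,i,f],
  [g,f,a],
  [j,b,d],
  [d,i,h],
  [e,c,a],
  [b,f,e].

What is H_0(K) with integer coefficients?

H_0 ≅ Z.

K has 10 vertices, 30 edges, 20 triangles.
rank ∂_0 = 0, rank ∂_1 = 9 ⇒ b_0 = 10 − 0 − 9 = 1; all invariant factors of ∂_1 are 1 so no torsion. So H_0 ≅ Z.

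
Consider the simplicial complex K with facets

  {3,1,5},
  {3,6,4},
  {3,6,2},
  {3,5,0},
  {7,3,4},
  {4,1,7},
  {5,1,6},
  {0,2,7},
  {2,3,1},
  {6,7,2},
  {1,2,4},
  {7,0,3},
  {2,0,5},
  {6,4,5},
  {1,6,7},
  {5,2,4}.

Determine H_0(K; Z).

H_0 = Z.

Take the total order 0 < 1 < 2 < 3 < 4 < 5 < 6 < 7 on the vertex set. Then K (dimension 2) consists of the simplices:

  0-simplices (8): [0], [1], [2], [3], [4], [5], [6], [7]
  1-simplices (24): (24 of them)
  2-simplices (16): [0,2,5], [0,2,7], [0,3,5], [0,3,7], [1,2,3], [1,2,4], [1,3,5], [1,4,7], [1,5,6], [1,6,7], [2,3,6], [2,4,5], [2,6,7], [3,4,6], [3,4,7], [4,5,6]

giving chain groups C_0 ≅ Z^8, C_1 ≅ Z^24, C_2 ≅ Z^16.

The boundary map ∂_1: C_1 → C_0 sends each edge [p,q] (with p < q) to q − p. For instance
  ∂[1,6] = [6] − [1].
The resulting 8×24 matrix has rank 7, and its Smith normal form has invariant factors (1,1,1,1,1,1,1).

The boundary map ∂_2: C_2 → C_1 acts by ∂[p,q,r] = [q,r] − [p,r] + [p,q]. For instance
  ∂[1,6,7] = [6,7] − [1,7] + [1,6],
  ∂[0,2,5] = [2,5] − [0,5] + [0,2].
The resulting 24×16 matrix has rank 15, and its Smith normal form has invariant factors (1,1,1,1,1,1,1,1,1,1,1,1,1,1,1).

Reading off H_k = ker ∂_k / im ∂_{k+1}:

  H_0: rank C_0 − rank ∂_1 = 8 − 7 = 1, and the invariant factors of ∂_1 are all 1, so H_0 ≅ Z.

(K is a triangulation of the torus T^2.)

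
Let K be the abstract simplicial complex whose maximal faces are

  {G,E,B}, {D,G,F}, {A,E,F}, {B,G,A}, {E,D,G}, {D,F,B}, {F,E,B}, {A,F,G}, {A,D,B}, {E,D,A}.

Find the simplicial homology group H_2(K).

H_2 ≅ 0.

Order the vertices as A < B < D < E < F < G. Listing each simplex with vertices in this order, K has dimension 2 with simplices:

  0-simplices (6): A, B, D, E, F, G
  1-simplices (15): AB, AD, AE, AF, AG, BD, BE, BF, BG, DE, DF, DG, EF, EG, FG
  2-simplices (10): ABD, ABG, ADE, AEF, AFG, BDF, BEF, BEG, DEG, DFG

giving chain groups C_0 ≅ Z^6, C_1 ≅ Z^15, C_2 ≅ Z^10.

The boundary map ∂_1: C_1 → C_0 sends each edge [p,q] (with p < q) to q − p.
The resulting 6×15 matrix has rank 5, and its Smith normal form has invariant factors (1,1,1,1,1).

∂_2: C_2 → C_1 maps a triangle to the signed sum of its edges. For instance
  ∂BDF = DF − BF + BD,
  ∂ABD = BD − AD + AB.
This gives a 15×10 integer matrix of rank 10; reducing to Smith normal form yields diagonal entries (1,1,1,1,1,1,1,1,1,2).

From H_k ≅ ker(∂_k) / im(∂_{k+1}) we obtain:

  H_2: rank ker ∂_2 − rank ∂_3 = (10 − 10) − 0 = 0, and there is no ∂_3, so H_2 = 0.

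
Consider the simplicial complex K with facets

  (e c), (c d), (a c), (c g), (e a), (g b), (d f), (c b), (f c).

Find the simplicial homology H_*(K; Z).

K has 7 vertices, 9 edges.
rank ∂_0 = 0, rank ∂_1 = 6 ⇒ b_0 = 7 − 0 − 6 = 1; all invariant factors of ∂_1 are 1 so no torsion. So H_0 ≅ Z.
rank ∂_1 = 6, rank ∂_2 = 0 ⇒ b_1 = 9 − 6 − 0 = 3. So H_1 ≅ Z^3.

H_0 ≅ Z,  H_1 ≅ Z^3.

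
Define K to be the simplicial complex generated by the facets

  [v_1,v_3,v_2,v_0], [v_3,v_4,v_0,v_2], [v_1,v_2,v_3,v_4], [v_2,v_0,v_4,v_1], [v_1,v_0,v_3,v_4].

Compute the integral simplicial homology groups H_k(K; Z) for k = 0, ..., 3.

H_0 = Z,  H_1 = 0,  H_2 = 0,  H_3 = Z.

Order the vertices as v_0 < v_1 < v_2 < v_3 < v_4. Listing each simplex with vertices in this order, K has dimension 3 with simplices:

  0-simplices (5): [v_0], [v_1], [v_2], [v_3], [v_4]
  1-simplices (10): [v_0,v_1], [v_0,v_2], [v_0,v_3], [v_0,v_4], [v_1,v_2], [v_1,v_3], [v_1,v_4], [v_2,v_3], [v_2,v_4], [v_3,v_4]
  2-simplices (10): [v_0,v_1,v_2], [v_0,v_1,v_3], [v_0,v_1,v_4], [v_0,v_2,v_3], [v_0,v_2,v_4], [v_0,v_3,v_4], [v_1,v_2,v_3], [v_1,v_2,v_4], [v_1,v_3,v_4], [v_2,v_3,v_4]
  3-simplices (5): [v_0,v_1,v_2,v_3], [v_0,v_1,v_2,v_4], [v_0,v_1,v_3,v_4], [v_0,v_2,v_3,v_4], [v_1,v_2,v_3,v_4]

giving chain groups C_0 ≅ Z^5, C_1 ≅ Z^10, C_2 ≅ Z^10, C_3 ≅ Z^5.

The boundary map ∂_1: C_1 → C_0 sends each edge [p,q] (with p < q) to q − p. For instance
  ∂[v_2,v_4] = [v_4] − [v_2].
This gives a 5×10 integer matrix of rank 4; reducing to Smith normal form yields diagonal entries (1,1,1,1).

The boundary map ∂_2: C_2 → C_1 acts by ∂[p,q,r] = [q,r] − [p,r] + [p,q]. For instance
  ∂[v_0,v_1,v_3] = [v_1,v_3] − [v_0,v_3] + [v_0,v_1],
  ∂[v_1,v_2,v_3] = [v_2,v_3] − [v_1,v_3] + [v_1,v_2].
As a 10×10 matrix over Z this has rank 6, with invariant factors (1,1,1,1,1,1).

Boundary ∂_3: C_3 → C_2 sends each 3-simplex σ to the alternating sum Σ_i (−1)^i (σ with its i-th vertex removed). For instance
  ∂[v_1,v_2,v_3,v_4] = [v_2,v_3,v_4] − [v_1,v_3,v_4] + [v_1,v_2,v_4] − [v_1,v_2,v_3],
  ∂[v_0,v_1,v_3,v_4] = [v_1,v_3,v_4] − [v_0,v_3,v_4] + [v_0,v_1,v_4] − [v_0,v_1,v_3].
The resulting 10×5 matrix has rank 4, and its Smith normal form has invariant factors (1,1,1,1).

Reading off H_k = ker ∂_k / im ∂_{k+1}:

  H_0: rank C_0 − rank ∂_1 = 5 − 4 = 1, and the invariant factors of ∂_1 are all 1, so H_0 = Z.
  H_1: rank ker ∂_1 − rank ∂_2 = (10 − 4) − 6 = 0, and the invariant factors of ∂_2 are all 1, so H_1 = 0.
  H_2: rank ker ∂_2 − rank ∂_3 = (10 − 6) − 4 = 0, and the invariant factors of ∂_3 are all 1, so H_2 = 0.
  H_3: rank ker ∂_3 − rank ∂_4 = (5 − 4) − 0 = 1, and there is no ∂_4, so H_3 = Z.

(K is a triangulation of the 3-sphere S^3.)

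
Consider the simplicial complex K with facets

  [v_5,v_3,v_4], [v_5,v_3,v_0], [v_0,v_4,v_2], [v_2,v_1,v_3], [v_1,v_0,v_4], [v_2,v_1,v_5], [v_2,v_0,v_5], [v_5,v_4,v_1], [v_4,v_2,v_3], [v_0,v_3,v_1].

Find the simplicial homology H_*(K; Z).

Take the total order v_0 < v_1 < v_2 < v_3 < v_4 < v_5 on the vertex set. Then K (dimension 2) consists of the simplices:

  0-simplices (6): [v_0], [v_1], [v_2], [v_3], [v_4], [v_5]
  1-simplices (15): (15 of them)
  2-simplices (10): [v_0,v_1,v_3], [v_0,v_1,v_4], [v_0,v_2,v_4], [v_0,v_2,v_5], [v_0,v_3,v_5], [v_1,v_2,v_3], [v_1,v_2,v_5], [v_1,v_4,v_5], [v_2,v_3,v_4], [v_3,v_4,v_5]

so the chain groups are C_0 ≅ Z^6, C_1 ≅ Z^15, C_2 ≅ Z^10.

∂_1: C_1 → C_0 sends each edge [p,q] (with p < q) to q − p. For instance
  ∂[v_2,v_3] = [v_3] − [v_2].
This gives a 6×15 integer matrix of rank 5; reducing to Smith normal form yields diagonal entries (1,1,1,1,1).

Boundary ∂_2: C_2 → C_1 sends each 2-simplex [p,q,r] to [q,r] − [p,r] + [p,q]. For instance
  ∂[v_0,v_2,v_4] = [v_2,v_4] − [v_0,v_4] + [v_0,v_2],
  ∂[v_0,v_3,v_5] = [v_3,v_5] − [v_0,v_5] + [v_0,v_3].
The resulting 15×10 matrix has rank 10, and its Smith normal form has invariant factors (1,1,1,1,1,1,1,1,1,2).

From H_k ≅ ker(∂_k) / im(∂_{k+1}) we obtain:

  H_0: rank C_0 − rank ∂_1 = 6 − 5 = 1, and the invariant factors of ∂_1 are all 1, so H_0 ≅ Z.
  H_1: rank ker ∂_1 − rank ∂_2 = (15 − 5) − 10 = 0, and ∂_2 has invariant factor 2 > 1, so H_1 ≅ Z/2Z.
  H_2: rank ker ∂_2 − rank ∂_3 = (10 − 10) − 0 = 0, and there is no ∂_3, so H_2 ≅ 0.

(K is a triangulation of the real projective plane RP^2.)

H_0 = Z,  H_1 = Z/2Z,  H_2 = 0.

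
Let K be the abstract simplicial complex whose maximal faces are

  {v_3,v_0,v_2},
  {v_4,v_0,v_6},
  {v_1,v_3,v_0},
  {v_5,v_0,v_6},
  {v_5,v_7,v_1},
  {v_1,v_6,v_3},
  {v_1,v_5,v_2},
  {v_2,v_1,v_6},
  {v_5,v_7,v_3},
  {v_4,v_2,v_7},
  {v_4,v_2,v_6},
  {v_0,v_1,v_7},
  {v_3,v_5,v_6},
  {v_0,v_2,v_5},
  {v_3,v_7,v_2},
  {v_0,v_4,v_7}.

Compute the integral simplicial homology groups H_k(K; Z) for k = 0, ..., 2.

Order the vertices as v_0 < v_1 < v_2 < v_3 < v_4 < v_5 < v_6 < v_7. Listing each simplex with vertices in this order, K has dimension 2 with simplices:

  0-simplices (8): [v_0], [v_1], [v_2], [v_3], [v_4], [v_5], [v_6], [v_7]
  1-simplices (24): (24 of them)
  2-simplices (16): (16 of them)

Hence C_0 ≅ Z^8, C_1 ≅ Z^24, C_2 ≅ Z^16.

∂_1: C_1 → C_0 is given by ∂[p,q] = [q] − [p]. For instance
  ∂[v_1,v_7] = [v_7] − [v_1].
The resulting 8×24 matrix has rank 7, and its Smith normal form has invariant factors (1,1,1,1,1,1,1).

∂_2: C_2 → C_1 sends each 2-simplex [p,q,r] to [q,r] − [p,r] + [p,q]. For instance
  ∂[v_0,v_1,v_7] = [v_1,v_7] − [v_0,v_7] + [v_0,v_1],
  ∂[v_0,v_2,v_5] = [v_2,v_5] − [v_0,v_5] + [v_0,v_2].
As a 24×16 matrix over Z this has rank 15, with invariant factors (1,1,1,1,1,1,1,1,1,1,1,1,1,1,1).

From H_k ≅ ker(∂_k) / im(∂_{k+1}) we obtain:

  H_0: rank C_0 − rank ∂_1 = 8 − 7 = 1, and the invariant factors of ∂_1 are all 1, so H_0 = Z.
  H_1: rank ker ∂_1 − rank ∂_2 = (24 − 7) − 15 = 2, and the invariant factors of ∂_2 are all 1, so H_1 = Z^2.
  H_2: rank ker ∂_2 − rank ∂_3 = (16 − 15) − 0 = 1, and there is no ∂_3, so H_2 = Z.

(K is a triangulation of the torus T^2.)

H_0 ≅ Z,  H_1 ≅ Z^2,  H_2 ≅ Z.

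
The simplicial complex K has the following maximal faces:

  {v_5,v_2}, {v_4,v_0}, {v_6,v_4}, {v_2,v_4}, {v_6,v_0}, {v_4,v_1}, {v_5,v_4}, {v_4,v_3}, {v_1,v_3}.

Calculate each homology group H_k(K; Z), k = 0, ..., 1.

H_0 ≅ Z,  H_1 ≅ Z^3.

Fix the vertex order v_0 < v_1 < v_2 < v_3 < v_4 < v_5 < v_6 and write every simplex with vertices in increasing order. Then dim K = 1 and the simplices of K are:

  0-simplices (7): [v_0], [v_1], [v_2], [v_3], [v_4], [v_5], [v_6]
  1-simplices (9): [v_0,v_4], [v_0,v_6], [v_1,v_3], [v_1,v_4], [v_2,v_4], [v_2,v_5], [v_3,v_4], [v_4,v_5], [v_4,v_6]

Hence C_0 ≅ Z^7, C_1 ≅ Z^9.

Boundary ∂_1: C_1 → C_0 sends each edge [p,q] (with p < q) to q − p. For instance
  ∂[v_0,v_6] = [v_6] − [v_0].
The 7×9 boundary matrix has rank 6 and Smith normal form diag(1,1,1,1,1,1).

Now H_k = ker ∂_k / im ∂_{k+1}, so:

  H_0: rank C_0 − rank ∂_1 = 7 − 6 = 1, and the invariant factors of ∂_1 are all 1, so H_0 ≅ Z.
  H_1: rank ker ∂_1 − rank ∂_2 = (9 − 6) − 0 = 3, and there is no ∂_2, so H_1 ≅ Z^3.

(K is a triangulation of a wedge of 3 circles.)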